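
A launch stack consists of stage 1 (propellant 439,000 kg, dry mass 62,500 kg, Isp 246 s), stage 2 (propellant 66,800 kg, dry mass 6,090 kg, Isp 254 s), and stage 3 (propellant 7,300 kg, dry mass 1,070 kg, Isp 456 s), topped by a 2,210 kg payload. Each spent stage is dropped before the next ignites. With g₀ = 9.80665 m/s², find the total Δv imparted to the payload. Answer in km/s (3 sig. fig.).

Ignition mass of stage 1 = 439,000+62,500 + 66,800+6,090 + 7,300+1,070 + 2,210 = 584,970 kg.
Stage 1: m₀ = 584,970 kg, m_f = 584,970 − 439,000 = 145,970 kg; Δv = 246×9.80665×ln(4.007) = 2412.4×1.3882 ≈ 3349 m/s.
Stage 2: m₀ = 83,470 kg, m_f = 83,470 − 66,800 = 16,670 kg; Δv = 254×9.80665×ln(5.007) = 2490.9×1.6109 ≈ 4013 m/s.
Stage 3: m₀ = 10,580 kg, m_f = 10,580 − 7,300 = 3,280 kg; Δv = 456×9.80665×ln(3.226) = 4471.8×1.1711 ≈ 5237 m/s.
Total Δv = 3349 + 4013 + 5237 = 12599 m/s.

Δv ≈ 12.6 km/s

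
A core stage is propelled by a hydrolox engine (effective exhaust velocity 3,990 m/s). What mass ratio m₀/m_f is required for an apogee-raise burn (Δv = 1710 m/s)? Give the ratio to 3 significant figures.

mass ratio ≈ 1.54

m₀/m_f = exp(Δv / v_e) = exp(1710 / 3990.0) = exp(0.4286) = 1.5351.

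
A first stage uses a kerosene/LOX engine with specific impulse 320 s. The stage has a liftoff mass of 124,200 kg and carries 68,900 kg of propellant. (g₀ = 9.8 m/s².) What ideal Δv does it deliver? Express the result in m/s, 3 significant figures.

v_e = Isp · g₀ = 320 × 9.8 = 3136.0 m/s.
m_f = m₀ − m_prop = 124,200 − 68,900 = 55,300 kg.
By the Tsiolkovsky rocket equation, Δv = v_e · ln(m₀/m_f) = 3136.0 × ln(2.246) = 3136.0 × 0.8091 ≈ 2537.4 m/s.

Δv ≈ 2540 m/s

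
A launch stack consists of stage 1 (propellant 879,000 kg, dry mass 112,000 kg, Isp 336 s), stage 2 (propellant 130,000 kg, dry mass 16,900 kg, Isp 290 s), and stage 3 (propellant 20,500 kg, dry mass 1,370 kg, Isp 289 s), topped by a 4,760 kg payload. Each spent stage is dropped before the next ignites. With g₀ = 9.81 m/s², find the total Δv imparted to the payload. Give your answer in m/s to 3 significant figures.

Ignition mass of stage 1 = 879,000+112,000 + 130,000+16,900 + 20,500+1,370 + 4,760 = 1,164,530 kg.
Stage 1: m₀ = 1,164,530 kg, m_f = 1,164,530 − 879,000 = 285,530 kg; Δv = 336×9.81×ln(4.078) = 3296.2×1.4057 ≈ 4633 m/s.
Stage 2: m₀ = 173,530 kg, m_f = 173,530 − 130,000 = 43,530 kg; Δv = 290×9.81×ln(3.986) = 2844.9×1.3829 ≈ 3934 m/s.
Stage 3: m₀ = 26,630 kg, m_f = 26,630 − 20,500 = 6,130 kg; Δv = 289×9.81×ln(4.344) = 2835.1×1.4688 ≈ 4164 m/s.
Total Δv = 4633 + 3934 + 4164 = 12731 m/s.

Δv ≈ 12700 m/s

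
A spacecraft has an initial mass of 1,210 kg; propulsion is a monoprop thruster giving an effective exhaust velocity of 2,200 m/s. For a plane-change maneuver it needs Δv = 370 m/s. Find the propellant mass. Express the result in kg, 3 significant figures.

propellant mass ≈ 187 kg

By the Tsiolkovsky rocket equation, m₀/m_f = exp(Δv / v_e) = exp(370 / 2200.0) = exp(0.1682) = 1.1832.
m_f = 1,210 / 1.1832 = 1,022.65 kg, so propellant = m₀ − m_f = 1,210 − 1,022.65 = 187.35 kg.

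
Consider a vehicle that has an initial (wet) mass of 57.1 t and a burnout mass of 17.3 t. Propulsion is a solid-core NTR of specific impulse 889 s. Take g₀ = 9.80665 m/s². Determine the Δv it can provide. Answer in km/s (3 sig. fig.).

Δv ≈ 10.4 km/s

v_e = Isp · g₀ = 889 × 9.80665 = 8718.1 m/s.
Δv = v_e · ln(m₀/m_f) = 8718.1 × ln(3.301) = 8718.1 × 1.1941 ≈ 10410.3 m/s.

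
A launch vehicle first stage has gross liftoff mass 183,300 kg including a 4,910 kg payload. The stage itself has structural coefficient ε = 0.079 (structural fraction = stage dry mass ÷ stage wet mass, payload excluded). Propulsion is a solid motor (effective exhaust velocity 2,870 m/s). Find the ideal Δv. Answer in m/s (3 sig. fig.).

Stage wet mass = m₀ − payload = 183,300 − 4,910 = 178,390 kg.
Stage dry mass = ε × stage wet mass = 0.079 × 178,390 = 14,092.8 kg.
Burnout mass m_f = stage dry + payload = 14,092.8 + 4,910 = 19,002.8 kg.
Δv = v_e · ln(183,300/19,002.8) = 2870.0 × ln(9.646) = 2870.0 × 2.2665 ≈ 6505 m/s.

Δv ≈ 6500 m/s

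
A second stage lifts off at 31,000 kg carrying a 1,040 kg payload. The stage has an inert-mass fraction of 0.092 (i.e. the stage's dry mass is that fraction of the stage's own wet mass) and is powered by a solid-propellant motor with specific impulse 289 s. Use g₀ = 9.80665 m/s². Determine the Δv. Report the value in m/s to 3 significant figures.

Stage wet mass = m₀ − payload = 31,000 − 1,040 = 29,960 kg.
Stage dry mass = ε × stage wet mass = 0.092 × 29,960 = 2,756.32 kg.
Burnout mass m_f = stage dry + payload = 2,756.32 + 1,040 = 3,796.32 kg.
v_e = Isp · g₀ = 289 × 9.80665 = 2834.1 m/s.
Δv = v_e · ln(31,000/3,796.32) = 2834.1 × ln(8.166) = 2834.1 × 2.1000 ≈ 5952 m/s.

Δv ≈ 5950 m/s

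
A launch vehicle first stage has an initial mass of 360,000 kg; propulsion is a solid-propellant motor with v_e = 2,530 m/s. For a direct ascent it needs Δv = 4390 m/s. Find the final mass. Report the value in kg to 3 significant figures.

final mass ≈ 63500 kg

m₀/m_f = exp(Δv / v_e) = exp(4390 / 2530.0) = exp(1.7352) = 5.6699.
m_f = m₀ / 5.6699 = 360,000 / 5.6699 = 63,493.2 kg.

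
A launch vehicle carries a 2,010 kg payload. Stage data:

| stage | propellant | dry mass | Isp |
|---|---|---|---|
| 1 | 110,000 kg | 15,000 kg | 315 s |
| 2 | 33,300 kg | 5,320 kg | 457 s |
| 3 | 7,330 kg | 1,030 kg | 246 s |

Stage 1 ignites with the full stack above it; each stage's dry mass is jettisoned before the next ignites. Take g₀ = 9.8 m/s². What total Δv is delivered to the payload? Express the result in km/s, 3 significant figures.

Δv ≈ 11.1 km/s

Ignition mass of stage 1 = 110,000+15,000 + 33,300+5,320 + 7,330+1,030 + 2,010 = 173,990 kg.
Stage 1: m₀ = 173,990 kg, m_f = 173,990 − 110,000 = 63,990 kg; Δv = 315×9.8×ln(2.719) = 3087.0×1.0003 ≈ 3088 m/s.
Stage 2: m₀ = 48,990 kg, m_f = 48,990 − 33,300 = 15,690 kg; Δv = 457×9.8×ln(3.122) = 4478.6×1.1386 ≈ 5099 m/s.
Stage 3: m₀ = 10,370 kg, m_f = 10,370 − 7,330 = 3,040 kg; Δv = 246×9.8×ln(3.411) = 2410.8×1.2271 ≈ 2958 m/s.
Total Δv = 3088 + 5099 + 2958 = 11145 m/s.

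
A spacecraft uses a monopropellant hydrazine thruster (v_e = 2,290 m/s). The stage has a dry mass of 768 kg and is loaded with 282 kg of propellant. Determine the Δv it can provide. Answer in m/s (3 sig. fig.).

m₀ = m_dry + m_prop = 768 + 282 = 1,050 kg.
Rocket equation: Δv = v_e · ln(m₀/m_f) = 2290.0 × ln(1.367) = 2290.0 × 0.3128 ≈ 716.2 m/s.

Δv ≈ 716 m/s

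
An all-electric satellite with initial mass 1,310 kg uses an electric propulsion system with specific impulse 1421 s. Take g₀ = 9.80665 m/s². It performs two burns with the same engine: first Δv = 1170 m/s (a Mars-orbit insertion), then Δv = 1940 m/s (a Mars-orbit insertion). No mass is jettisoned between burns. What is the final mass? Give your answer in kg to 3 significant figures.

v_e = Isp · g₀ = 1421 × 9.80665 = 13935.2 m/s.
After the first burn: m = 1310 × exp(−1170/13935.2) = 1310 × 0.91947 = 1,204.51 kg.
After the second burn: m = 1,204.51 × exp(−1940/13935.2) = 1,204.51 × 0.87004 = 1,047.97 kg.

final mass ≈ 1050 kg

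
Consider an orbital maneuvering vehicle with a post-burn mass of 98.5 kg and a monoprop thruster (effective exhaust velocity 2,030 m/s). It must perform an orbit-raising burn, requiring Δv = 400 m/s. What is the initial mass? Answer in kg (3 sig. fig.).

m₀/m_f = exp(Δv / v_e) = exp(400 / 2030.0) = exp(0.1970) = 1.2178.
m₀ = m_f × 1.2178 = 98.5 × 1.2178 = 119.953 kg.

initial mass ≈ 120 kg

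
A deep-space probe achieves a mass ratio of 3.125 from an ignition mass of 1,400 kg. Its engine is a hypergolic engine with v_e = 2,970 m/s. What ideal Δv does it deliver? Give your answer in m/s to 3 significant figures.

Δv ≈ 3380 m/s

Δv = v_e · ln(3.125) = 2970.0 × 1.1394 ≈ 3384.1 m/s.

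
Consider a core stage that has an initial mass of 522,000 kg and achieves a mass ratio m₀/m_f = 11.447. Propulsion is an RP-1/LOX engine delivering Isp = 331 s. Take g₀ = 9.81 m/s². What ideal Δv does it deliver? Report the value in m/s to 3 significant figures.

Δv ≈ 7920 m/s

v_e = Isp · g₀ = 331 × 9.81 = 3247.1 m/s.
Using Δv = v_e ln(m₀/m_f): Δv = v_e · ln(11.447) = 3247.1 × 2.4377 ≈ 7915.6 m/s.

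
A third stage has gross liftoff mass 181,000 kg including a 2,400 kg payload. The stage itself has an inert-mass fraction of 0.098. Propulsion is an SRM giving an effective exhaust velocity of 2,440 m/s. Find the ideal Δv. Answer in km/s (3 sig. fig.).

Δv ≈ 5.39 km/s

Stage wet mass = m₀ − payload = 181,000 − 2,400 = 178,600 kg.
Stage dry mass = ε × stage wet mass = 0.098 × 178,600 = 17,502.8 kg.
Burnout mass m_f = stage dry + payload = 17,502.8 + 2,400 = 19,902.8 kg.
Δv = v_e · ln(181,000/19,902.8) = 2440.0 × ln(9.094) = 2440.0 × 2.2076 ≈ 5387 m/s.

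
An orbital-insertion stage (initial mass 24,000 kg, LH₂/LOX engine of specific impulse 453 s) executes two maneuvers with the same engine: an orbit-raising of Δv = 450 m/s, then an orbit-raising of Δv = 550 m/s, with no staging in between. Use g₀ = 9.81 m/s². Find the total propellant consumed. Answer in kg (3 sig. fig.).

v_e = Isp · g₀ = 453 × 9.81 = 4443.9 m/s.
After the first burn: m = 24000 × exp(−450/4443.9) = 24000 × 0.90370 = 21,688.8 kg.
After the second burn: m = 21,688.8 × exp(−550/4443.9) = 21,688.8 × 0.88359 = 19,164 kg.
Total propellant = m₀ − m_final = 24000 − 19,164 = 4,836 kg.

total propellant consumed ≈ 4840 kg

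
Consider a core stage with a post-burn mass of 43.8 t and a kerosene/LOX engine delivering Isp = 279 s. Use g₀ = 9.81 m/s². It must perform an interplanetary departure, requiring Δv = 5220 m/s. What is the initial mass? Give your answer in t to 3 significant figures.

v_e = Isp · g₀ = 279 × 9.81 = 2737.0 m/s.
Rocket equation: m₀/m_f = exp(Δv / v_e) = exp(5220 / 2737.0) = exp(1.9072) = 6.7342.
m₀ = m_f × 6.7342 = 43.8 × 6.7342 = 294.958 t.

initial mass ≈ 295 t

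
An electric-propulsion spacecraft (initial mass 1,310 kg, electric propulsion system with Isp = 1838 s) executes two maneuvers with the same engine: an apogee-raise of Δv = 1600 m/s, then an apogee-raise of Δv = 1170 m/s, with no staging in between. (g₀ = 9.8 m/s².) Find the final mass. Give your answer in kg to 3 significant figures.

final mass ≈ 1120 kg

v_e = Isp · g₀ = 1838 × 9.8 = 18012.4 m/s.
After the first burn: m = 1310 × exp(−1600/18012.4) = 1310 × 0.91500 = 1,198.65 kg.
After the second burn: m = 1,198.65 × exp(−1170/18012.4) = 1,198.65 × 0.93711 = 1,123.27 kg.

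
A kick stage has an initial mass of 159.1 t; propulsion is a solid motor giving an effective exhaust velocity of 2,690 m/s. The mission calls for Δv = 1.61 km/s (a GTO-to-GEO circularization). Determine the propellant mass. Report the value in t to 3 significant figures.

propellant mass ≈ 71.7 t

m₀/m_f = exp(Δv / v_e) = exp(1610 / 2690.0) = exp(0.5985) = 1.8194.
m_f = 159.1 / 1.8194 = 87.4464 t, so propellant = m₀ − m_f = 159.1 − 87.4464 = 71.6536 t.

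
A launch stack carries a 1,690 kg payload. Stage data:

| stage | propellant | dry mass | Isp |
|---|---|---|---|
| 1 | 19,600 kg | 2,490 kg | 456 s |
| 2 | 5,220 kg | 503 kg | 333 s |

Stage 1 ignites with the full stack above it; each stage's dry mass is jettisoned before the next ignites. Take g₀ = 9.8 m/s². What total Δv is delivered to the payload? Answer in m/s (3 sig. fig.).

Ignition mass of stage 1 = 19,600+2,490 + 5,220+503 + 1,690 = 29,503 kg.
Stage 1: m₀ = 29,503 kg, m_f = 29,503 − 19,600 = 9,903 kg; Δv = 456×9.8×ln(2.979) = 4468.8×1.0917 ≈ 4878 m/s.
Stage 2: m₀ = 7,413 kg, m_f = 7,413 − 5,220 = 2,193 kg; Δv = 333×9.8×ln(3.38) = 3263.4×1.2180 ≈ 3975 m/s.
Total Δv = 4878 + 3975 = 8853 m/s.

Δv ≈ 8850 m/s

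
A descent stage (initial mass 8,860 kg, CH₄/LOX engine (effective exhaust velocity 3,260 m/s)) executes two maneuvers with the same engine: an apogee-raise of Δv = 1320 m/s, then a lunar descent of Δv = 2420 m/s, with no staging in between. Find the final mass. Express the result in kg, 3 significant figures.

After the first burn: m = 8860 × exp(−1320/3260.0) = 8860 × 0.66704 = 5,909.97 kg.
After the second burn: m = 5,909.97 × exp(−2420/3260.0) = 5,909.97 × 0.47600 = 2,813.15 kg.

final mass ≈ 2810 kg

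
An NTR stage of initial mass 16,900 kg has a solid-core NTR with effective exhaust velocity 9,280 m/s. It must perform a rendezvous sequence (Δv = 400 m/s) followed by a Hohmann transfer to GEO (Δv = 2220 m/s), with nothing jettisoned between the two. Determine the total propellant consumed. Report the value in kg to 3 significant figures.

After the first burn: m = 16900 × exp(−400/9280.0) = 16900 × 0.95781 = 16,187 kg.
After the second burn: m = 16,187 × exp(−2220/9280.0) = 16,187 × 0.78724 = 12,743.1 kg.
Total propellant = m₀ − m_final = 16900 − 12,743.1 = 4,156.9 kg.

total propellant consumed ≈ 4160 kg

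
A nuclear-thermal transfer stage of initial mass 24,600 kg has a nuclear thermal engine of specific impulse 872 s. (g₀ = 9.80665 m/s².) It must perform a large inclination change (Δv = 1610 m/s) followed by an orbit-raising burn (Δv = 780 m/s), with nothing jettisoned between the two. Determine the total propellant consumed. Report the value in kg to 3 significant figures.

v_e = Isp · g₀ = 872 × 9.80665 = 8551.4 m/s.
After the first burn: m = 24600 × exp(−1610/8551.4) = 24600 × 0.82839 = 20,378.4 kg.
After the second burn: m = 20,378.4 × exp(−780/8551.4) = 20,378.4 × 0.91282 = 18,601.8 kg.
Total propellant = m₀ − m_final = 24600 − 18,601.8 = 5,998.2 kg.

total propellant consumed ≈ 6000 kg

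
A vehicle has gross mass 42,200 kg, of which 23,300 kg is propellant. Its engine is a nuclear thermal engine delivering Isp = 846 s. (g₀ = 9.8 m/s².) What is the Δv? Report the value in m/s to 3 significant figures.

Δv ≈ 6660 m/s

v_e = Isp · g₀ = 846 × 9.8 = 8290.8 m/s.
m_f = m₀ − m_prop = 42,200 − 23,300 = 18,900 kg.
From the ideal rocket equation, Δv = v_e · ln(m₀/m_f) = 8290.8 × ln(2.233) = 8290.8 × 0.8033 ≈ 6659.7 m/s.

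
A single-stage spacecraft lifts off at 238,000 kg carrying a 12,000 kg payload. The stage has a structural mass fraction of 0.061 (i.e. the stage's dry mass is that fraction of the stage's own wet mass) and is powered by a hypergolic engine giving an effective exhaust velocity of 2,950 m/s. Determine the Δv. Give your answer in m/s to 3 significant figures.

Stage wet mass = m₀ − payload = 238,000 − 12,000 = 226,000 kg.
Stage dry mass = ε × stage wet mass = 0.061 × 226,000 = 13,786 kg.
Burnout mass m_f = stage dry + payload = 13,786 + 12,000 = 25,786 kg.
Using Δv = v_e ln(m₀/m_f): Δv = v_e · ln(238,000/25,786) = 2950.0 × ln(9.23) = 2950.0 × 2.2224 ≈ 6556 m/s.

Δv ≈ 6560 m/s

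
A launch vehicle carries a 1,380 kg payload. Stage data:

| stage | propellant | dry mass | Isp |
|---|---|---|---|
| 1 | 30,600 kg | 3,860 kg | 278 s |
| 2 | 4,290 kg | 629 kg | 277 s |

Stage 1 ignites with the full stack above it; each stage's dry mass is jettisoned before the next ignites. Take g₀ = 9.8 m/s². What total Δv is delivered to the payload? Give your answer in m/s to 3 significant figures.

Δv ≈ 6890 m/s

Ignition mass of stage 1 = 30,600+3,860 + 4,290+629 + 1,380 = 40,759 kg.
Stage 1: m₀ = 40,759 kg, m_f = 40,759 − 30,600 = 10,159 kg; Δv = 278×9.8×ln(4.012) = 2724.4×1.3893 ≈ 3785 m/s.
Stage 2: m₀ = 6,299 kg, m_f = 6,299 − 4,290 = 2,009 kg; Δv = 277×9.8×ln(3.135) = 2714.6×1.1428 ≈ 3102 m/s.
Total Δv = 3785 + 3102 = 6887 m/s.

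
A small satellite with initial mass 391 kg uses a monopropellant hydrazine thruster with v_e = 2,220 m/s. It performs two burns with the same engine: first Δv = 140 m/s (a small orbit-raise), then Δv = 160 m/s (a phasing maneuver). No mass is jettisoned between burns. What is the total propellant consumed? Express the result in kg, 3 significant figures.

total propellant consumed ≈ 49.4 kg

After the first burn: m = 391 × exp(−140/2220.0) = 391 × 0.93888 = 367.102 kg.
After the second burn: m = 367.102 × exp(−160/2220.0) = 367.102 × 0.93046 = 341.574 kg.
Total propellant = m₀ − m_final = 391 − 341.574 = 49.426 kg.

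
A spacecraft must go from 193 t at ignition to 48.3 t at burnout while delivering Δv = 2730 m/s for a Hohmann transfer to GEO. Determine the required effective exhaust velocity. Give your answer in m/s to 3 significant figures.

ln(m₀/m_f) = ln(193000/48300) = ln(3.996) = 1.3853.
Using Δv = v_e ln(m₀/m_f): v_e = Δv / ln(m₀/m_f) = 2730 / 1.3853 = 1970.8 m/s.

v_e ≈ 1970 m/s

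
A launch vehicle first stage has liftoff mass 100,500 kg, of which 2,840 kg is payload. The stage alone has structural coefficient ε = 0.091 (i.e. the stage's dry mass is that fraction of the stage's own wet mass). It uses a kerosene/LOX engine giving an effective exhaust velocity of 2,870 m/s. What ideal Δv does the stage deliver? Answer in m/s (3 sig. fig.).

Stage wet mass = m₀ − payload = 100,500 − 2,840 = 97,660 kg.
Stage dry mass = ε × stage wet mass = 0.091 × 97,660 = 8,887.06 kg.
Burnout mass m_f = stage dry + payload = 8,887.06 + 2,840 = 11,727.06 kg.
Δv = v_e · ln(100,500/11,727.06) = 2870.0 × ln(8.57) = 2870.0 × 2.1483 ≈ 6166 m/s.

Δv ≈ 6170 m/s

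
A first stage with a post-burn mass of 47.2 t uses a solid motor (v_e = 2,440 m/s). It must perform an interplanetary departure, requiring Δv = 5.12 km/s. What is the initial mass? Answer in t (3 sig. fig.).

initial mass ≈ 385 t

m₀/m_f = exp(Δv / v_e) = exp(5120 / 2440.0) = exp(2.0984) = 8.1528.
m₀ = m_f × 8.1528 = 47.2 × 8.1528 = 384.812 t.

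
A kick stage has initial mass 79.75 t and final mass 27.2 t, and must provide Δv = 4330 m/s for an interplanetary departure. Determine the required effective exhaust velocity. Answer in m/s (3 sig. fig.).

ln(m₀/m_f) = ln(79750/27200) = ln(2.932) = 1.0757.
By the Tsiolkovsky rocket equation, v_e = Δv / ln(m₀/m_f) = 4330 / 1.0757 = 4025.4 m/s.

v_e ≈ 4030 m/s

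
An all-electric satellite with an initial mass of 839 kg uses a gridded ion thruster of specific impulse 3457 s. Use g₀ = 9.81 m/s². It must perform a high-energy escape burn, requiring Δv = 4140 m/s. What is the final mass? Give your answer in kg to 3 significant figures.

final mass ≈ 743 kg

v_e = Isp · g₀ = 3457 × 9.81 = 33913.2 m/s.
m₀/m_f = exp(Δv / v_e) = exp(4140 / 33913.2) = exp(0.1221) = 1.1298.
m_f = m₀ / 1.1298 = 839 / 1.1298 = 742.609 kg.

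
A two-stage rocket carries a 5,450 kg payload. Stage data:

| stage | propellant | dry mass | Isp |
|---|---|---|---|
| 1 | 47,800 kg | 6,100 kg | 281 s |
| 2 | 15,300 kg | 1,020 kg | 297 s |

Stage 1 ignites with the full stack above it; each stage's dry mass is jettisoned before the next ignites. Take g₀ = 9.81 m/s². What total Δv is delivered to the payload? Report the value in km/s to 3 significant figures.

Δv ≈ 6.29 km/s

Ignition mass of stage 1 = 47,800+6,100 + 15,300+1,020 + 5,450 = 75,670 kg.
Stage 1: m₀ = 75,670 kg, m_f = 75,670 − 47,800 = 27,870 kg; Δv = 281×9.81×ln(2.715) = 2756.6×0.9988 ≈ 2753 m/s.
Stage 2: m₀ = 21,770 kg, m_f = 21,770 − 15,300 = 6,470 kg; Δv = 297×9.81×ln(3.365) = 2913.6×1.2134 ≈ 3535 m/s.
Total Δv = 2753 + 3535 = 6288 m/s.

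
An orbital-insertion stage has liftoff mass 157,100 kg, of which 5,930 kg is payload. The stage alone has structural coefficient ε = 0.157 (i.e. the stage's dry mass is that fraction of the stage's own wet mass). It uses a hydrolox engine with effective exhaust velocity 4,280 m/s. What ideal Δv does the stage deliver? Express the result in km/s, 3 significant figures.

Δv ≈ 7.13 km/s

Stage wet mass = m₀ − payload = 157,100 − 5,930 = 151,170 kg.
Stage dry mass = ε × stage wet mass = 0.157 × 151,170 = 23,733.7 kg.
Burnout mass m_f = stage dry + payload = 23,733.7 + 5,930 = 29,663.7 kg.
Δv = v_e · ln(157,100/29,663.7) = 4280.0 × ln(5.296) = 4280.0 × 1.6670 ≈ 7135 m/s.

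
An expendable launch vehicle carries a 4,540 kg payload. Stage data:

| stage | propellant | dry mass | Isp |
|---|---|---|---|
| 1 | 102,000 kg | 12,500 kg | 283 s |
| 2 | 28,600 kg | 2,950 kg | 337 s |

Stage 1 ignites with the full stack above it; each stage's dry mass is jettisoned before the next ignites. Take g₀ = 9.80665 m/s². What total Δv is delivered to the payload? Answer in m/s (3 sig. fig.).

Ignition mass of stage 1 = 102,000+12,500 + 28,600+2,950 + 4,540 = 150,590 kg.
Stage 1: m₀ = 150,590 kg, m_f = 150,590 − 102,000 = 48,590 kg; Δv = 283×9.80665×ln(3.099) = 2775.3×1.1311 ≈ 3139 m/s.
Stage 2: m₀ = 36,090 kg, m_f = 36,090 − 28,600 = 7,490 kg; Δv = 337×9.80665×ln(4.818) = 3304.8×1.5724 ≈ 5197 m/s.
Total Δv = 3139 + 5197 = 8336 m/s.

Δv ≈ 8340 m/s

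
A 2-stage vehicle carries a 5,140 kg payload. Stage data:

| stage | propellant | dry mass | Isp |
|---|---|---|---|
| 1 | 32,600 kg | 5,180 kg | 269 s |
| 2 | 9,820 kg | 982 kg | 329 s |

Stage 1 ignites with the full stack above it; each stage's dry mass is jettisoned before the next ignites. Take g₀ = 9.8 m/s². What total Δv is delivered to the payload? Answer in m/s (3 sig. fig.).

Ignition mass of stage 1 = 32,600+5,180 + 9,820+982 + 5,140 = 53,722 kg.
Stage 1: m₀ = 53,722 kg, m_f = 53,722 − 32,600 = 21,122 kg; Δv = 269×9.8×ln(2.543) = 2636.2×0.9335 ≈ 2461 m/s.
Stage 2: m₀ = 15,942 kg, m_f = 15,942 − 9,820 = 6,122 kg; Δv = 329×9.8×ln(2.604) = 3224.2×0.9571 ≈ 3086 m/s.
Total Δv = 2461 + 3086 = 5547 m/s.

Δv ≈ 5550 m/s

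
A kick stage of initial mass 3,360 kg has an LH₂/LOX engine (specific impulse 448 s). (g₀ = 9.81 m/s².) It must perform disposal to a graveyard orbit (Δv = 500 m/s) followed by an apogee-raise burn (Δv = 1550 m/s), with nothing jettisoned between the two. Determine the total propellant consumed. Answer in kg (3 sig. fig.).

v_e = Isp · g₀ = 448 × 9.81 = 4394.9 m/s.
After the first burn: m = 3360 × exp(−500/4394.9) = 3360 × 0.89246 = 2,998.67 kg.
After the second burn: m = 2,998.67 × exp(−1550/4394.9) = 2,998.67 × 0.70280 = 2,107.47 kg.
Total propellant = m₀ − m_final = 3360 − 2,107.47 = 1,252.53 kg.

total propellant consumed ≈ 1250 kg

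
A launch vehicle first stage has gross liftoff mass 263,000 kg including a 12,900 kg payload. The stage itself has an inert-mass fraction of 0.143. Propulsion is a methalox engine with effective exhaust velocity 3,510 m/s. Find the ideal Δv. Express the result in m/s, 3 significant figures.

Δv ≈ 5920 m/s

Stage wet mass = m₀ − payload = 263,000 − 12,900 = 250,100 kg.
Stage dry mass = ε × stage wet mass = 0.143 × 250,100 = 35,764.3 kg.
Burnout mass m_f = stage dry + payload = 35,764.3 + 12,900 = 48,664.3 kg.
By the Tsiolkovsky rocket equation, Δv = v_e · ln(263,000/48,664.3) = 3510.0 × ln(5.404) = 3510.0 × 1.6872 ≈ 5922 m/s.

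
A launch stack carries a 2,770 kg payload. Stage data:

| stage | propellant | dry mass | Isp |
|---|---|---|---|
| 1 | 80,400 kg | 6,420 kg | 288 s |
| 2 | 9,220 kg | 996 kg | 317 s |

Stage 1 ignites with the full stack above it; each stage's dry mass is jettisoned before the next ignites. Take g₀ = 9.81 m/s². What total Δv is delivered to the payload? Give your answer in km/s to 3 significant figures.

Ignition mass of stage 1 = 80,400+6,420 + 9,220+996 + 2,770 = 99,806 kg.
Stage 1: m₀ = 99,806 kg, m_f = 99,806 − 80,400 = 19,406 kg; Δv = 288×9.81×ln(5.143) = 2825.3×1.6376 ≈ 4627 m/s.
Stage 2: m₀ = 12,986 kg, m_f = 12,986 − 9,220 = 3,766 kg; Δv = 317×9.81×ln(3.448) = 3109.8×1.2379 ≈ 3849 m/s.
Total Δv = 4627 + 3849 = 8476 m/s.

Δv ≈ 8.48 km/s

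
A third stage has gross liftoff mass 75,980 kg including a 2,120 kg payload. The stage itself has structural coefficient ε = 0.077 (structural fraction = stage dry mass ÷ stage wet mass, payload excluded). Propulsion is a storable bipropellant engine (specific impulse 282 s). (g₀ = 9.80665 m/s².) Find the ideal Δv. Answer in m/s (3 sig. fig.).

Δv ≈ 6290 m/s

Stage wet mass = m₀ − payload = 75,980 − 2,120 = 73,860 kg.
Stage dry mass = ε × stage wet mass = 0.077 × 73,860 = 5,687.22 kg.
Burnout mass m_f = stage dry + payload = 5,687.22 + 2,120 = 7,807.22 kg.
v_e = Isp · g₀ = 282 × 9.80665 = 2765.5 m/s.
By the Tsiolkovsky rocket equation, Δv = v_e · ln(75,980/7,807.22) = 2765.5 × ln(9.732) = 2765.5 × 2.2754 ≈ 6293 m/s.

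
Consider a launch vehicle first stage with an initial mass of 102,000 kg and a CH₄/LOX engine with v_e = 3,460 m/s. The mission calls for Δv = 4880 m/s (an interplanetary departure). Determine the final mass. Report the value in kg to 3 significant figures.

By the Tsiolkovsky rocket equation, m₀/m_f = exp(Δv / v_e) = exp(4880 / 3460.0) = exp(1.4104) = 4.0976.
m_f = m₀ / 4.0976 = 102,000 / 4.0976 = 24,892.6 kg.

final mass ≈ 24900 kg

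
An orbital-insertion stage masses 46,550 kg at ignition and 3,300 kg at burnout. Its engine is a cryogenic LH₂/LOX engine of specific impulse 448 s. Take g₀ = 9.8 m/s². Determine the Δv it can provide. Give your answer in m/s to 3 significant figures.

v_e = Isp · g₀ = 448 × 9.8 = 4390.4 m/s.
Δv = v_e · ln(m₀/m_f) = 4390.4 × ln(14.11) = 4390.4 × 2.6466 ≈ 11619.7 m/s.

Δv ≈ 11600 m/s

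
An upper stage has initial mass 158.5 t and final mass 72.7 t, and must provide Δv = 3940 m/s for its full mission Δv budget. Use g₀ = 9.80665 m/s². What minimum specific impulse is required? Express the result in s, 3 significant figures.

Isp ≈ 515 s

ln(m₀/m_f) = ln(158500/72700) = ln(2.18) = 0.7794.
v_e = Δv / ln(m₀/m_f) = 3940 / 0.7794 = 5055.1 m/s.
Isp = v_e / g₀ = 5055.1 / 9.80665 = 515.5 s.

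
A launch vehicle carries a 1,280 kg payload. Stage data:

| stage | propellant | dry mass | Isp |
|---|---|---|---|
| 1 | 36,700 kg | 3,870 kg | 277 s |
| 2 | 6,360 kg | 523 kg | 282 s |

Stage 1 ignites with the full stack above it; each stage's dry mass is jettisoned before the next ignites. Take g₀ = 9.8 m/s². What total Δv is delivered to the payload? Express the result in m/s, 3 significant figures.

Δv ≈ 7970 m/s

Ignition mass of stage 1 = 36,700+3,870 + 6,360+523 + 1,280 = 48,733 kg.
Stage 1: m₀ = 48,733 kg, m_f = 48,733 − 36,700 = 12,033 kg; Δv = 277×9.8×ln(4.05) = 2714.6×1.3987 ≈ 3797 m/s.
Stage 2: m₀ = 8,163 kg, m_f = 8,163 − 6,360 = 1,803 kg; Δv = 282×9.8×ln(4.527) = 2763.6×1.5102 ≈ 4173 m/s.
Total Δv = 3797 + 4173 = 7970 m/s.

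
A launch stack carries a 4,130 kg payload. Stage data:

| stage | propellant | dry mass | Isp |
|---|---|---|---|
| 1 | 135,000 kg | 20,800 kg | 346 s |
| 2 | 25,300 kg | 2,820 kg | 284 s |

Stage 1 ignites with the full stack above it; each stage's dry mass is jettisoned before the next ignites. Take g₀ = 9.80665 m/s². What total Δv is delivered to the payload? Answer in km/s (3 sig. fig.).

Δv ≈ 8.57 km/s

Ignition mass of stage 1 = 135,000+20,800 + 25,300+2,820 + 4,130 = 188,050 kg.
Stage 1: m₀ = 188,050 kg, m_f = 188,050 − 135,000 = 53,050 kg; Δv = 346×9.80665×ln(3.545) = 3393.1×1.2655 ≈ 4294 m/s.
Stage 2: m₀ = 32,250 kg, m_f = 32,250 − 25,300 = 6,950 kg; Δv = 284×9.80665×ln(4.64) = 2785.1×1.5348 ≈ 4274 m/s.
Total Δv = 4294 + 4274 = 8568 m/s.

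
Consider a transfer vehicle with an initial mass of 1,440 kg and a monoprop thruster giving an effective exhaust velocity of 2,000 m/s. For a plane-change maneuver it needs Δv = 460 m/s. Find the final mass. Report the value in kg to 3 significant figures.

m₀/m_f = exp(Δv / v_e) = exp(460 / 2000.0) = exp(0.2300) = 1.2586.
m_f = m₀ / 1.2586 = 1,440 / 1.2586 = 1,144.13 kg.

final mass ≈ 1140 kg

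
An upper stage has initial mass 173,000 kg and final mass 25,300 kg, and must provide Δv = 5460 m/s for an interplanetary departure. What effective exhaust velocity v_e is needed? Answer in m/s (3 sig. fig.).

ln(m₀/m_f) = ln(173000/25300) = ln(6.838) = 1.9225.
v_e = Δv / ln(m₀/m_f) = 5460 / 1.9225 = 2840.1 m/s.

v_e ≈ 2840 m/s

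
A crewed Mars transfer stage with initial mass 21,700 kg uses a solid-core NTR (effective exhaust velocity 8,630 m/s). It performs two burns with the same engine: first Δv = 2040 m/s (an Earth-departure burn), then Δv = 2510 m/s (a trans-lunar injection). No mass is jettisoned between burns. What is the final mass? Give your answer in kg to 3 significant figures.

final mass ≈ 12800 kg

After the first burn: m = 21700 × exp(−2040/8630.0) = 21700 × 0.78948 = 17,131.7 kg.
After the second burn: m = 17,131.7 × exp(−2510/8630.0) = 17,131.7 × 0.74763 = 12,808.2 kg.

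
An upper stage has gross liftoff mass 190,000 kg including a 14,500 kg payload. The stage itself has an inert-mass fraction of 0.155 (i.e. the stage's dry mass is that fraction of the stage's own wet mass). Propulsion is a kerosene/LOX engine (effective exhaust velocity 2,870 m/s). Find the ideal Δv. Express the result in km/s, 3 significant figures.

Δv ≈ 4.35 km/s

Stage wet mass = m₀ − payload = 190,000 − 14,500 = 175,500 kg.
Stage dry mass = ε × stage wet mass = 0.155 × 175,500 = 27,202.5 kg.
Burnout mass m_f = stage dry + payload = 27,202.5 + 14,500 = 41,702.5 kg.
Δv = v_e · ln(190,000/41,702.5) = 2870.0 × ln(4.556) = 2870.0 × 1.5165 ≈ 4352 m/s.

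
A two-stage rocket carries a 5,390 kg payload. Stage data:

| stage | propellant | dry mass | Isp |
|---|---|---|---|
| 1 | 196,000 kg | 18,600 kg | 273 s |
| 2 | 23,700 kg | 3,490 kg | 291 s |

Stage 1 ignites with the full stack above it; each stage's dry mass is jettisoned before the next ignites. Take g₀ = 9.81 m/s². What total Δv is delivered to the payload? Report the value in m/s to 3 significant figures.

Δv ≈ 7930 m/s

Ignition mass of stage 1 = 196,000+18,600 + 23,700+3,490 + 5,390 = 247,180 kg.
Stage 1: m₀ = 247,180 kg, m_f = 247,180 − 196,000 = 51,180 kg; Δv = 273×9.81×ln(4.83) = 2678.1×1.5748 ≈ 4217 m/s.
Stage 2: m₀ = 32,580 kg, m_f = 32,580 − 23,700 = 8,880 kg; Δv = 291×9.81×ln(3.669) = 2854.7×1.2999 ≈ 3711 m/s.
Total Δv = 4217 + 3711 = 7928 m/s.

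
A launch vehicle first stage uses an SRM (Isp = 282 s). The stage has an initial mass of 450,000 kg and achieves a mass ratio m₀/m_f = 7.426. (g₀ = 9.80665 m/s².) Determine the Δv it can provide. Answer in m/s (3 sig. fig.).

Δv ≈ 5540 m/s

v_e = Isp · g₀ = 282 × 9.80665 = 2765.5 m/s.
Δv = v_e · ln(7.426) = 2765.5 × 2.0050 ≈ 5544.7 m/s.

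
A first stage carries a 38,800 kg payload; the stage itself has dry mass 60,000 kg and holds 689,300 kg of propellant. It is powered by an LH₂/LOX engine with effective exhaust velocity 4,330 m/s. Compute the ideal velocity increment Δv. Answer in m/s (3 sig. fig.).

m₀ = payload + dry + propellant = 38,800 + 60,000 + 689,300 = 788,100 kg.
m_f = payload + dry = 38,800 + 60,000 = 98,800 kg.
Δv = v_e · ln(m₀/m_f) = 4330.0 × ln(7.977) = 4330.0 × 2.0765 ≈ 8991.4 m/s.

Δv ≈ 8990 m/s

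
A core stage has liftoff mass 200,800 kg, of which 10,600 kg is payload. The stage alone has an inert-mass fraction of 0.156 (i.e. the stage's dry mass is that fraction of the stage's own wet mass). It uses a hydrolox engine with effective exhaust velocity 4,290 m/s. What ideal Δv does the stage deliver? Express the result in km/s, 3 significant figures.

Stage wet mass = m₀ − payload = 200,800 − 10,600 = 190,200 kg.
Stage dry mass = ε × stage wet mass = 0.156 × 190,200 = 29,671.2 kg.
Burnout mass m_f = stage dry + payload = 29,671.2 + 10,600 = 40,271.2 kg.
Δv = v_e · ln(200,800/40,271.2) = 4290.0 × ln(4.986) = 4290.0 × 1.6067 ≈ 6893 m/s.

Δv ≈ 6.89 km/s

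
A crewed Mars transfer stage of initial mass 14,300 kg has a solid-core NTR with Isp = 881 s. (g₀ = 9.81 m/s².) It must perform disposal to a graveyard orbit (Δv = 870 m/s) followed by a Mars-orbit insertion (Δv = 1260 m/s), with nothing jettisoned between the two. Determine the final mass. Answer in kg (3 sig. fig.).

v_e = Isp · g₀ = 881 × 9.81 = 8642.6 m/s.
After the first burn: m = 14300 × exp(−870/8642.6) = 14300 × 0.90424 = 12,930.6 kg.
After the second burn: m = 12,930.6 × exp(−1260/8642.6) = 12,930.6 × 0.86434 = 11,176.4 kg.

final mass ≈ 11200 kg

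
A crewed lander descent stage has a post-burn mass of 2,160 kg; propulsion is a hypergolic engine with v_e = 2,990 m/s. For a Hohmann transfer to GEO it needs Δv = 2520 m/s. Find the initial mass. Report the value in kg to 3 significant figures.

By the Tsiolkovsky rocket equation, m₀/m_f = exp(Δv / v_e) = exp(2520 / 2990.0) = exp(0.8428) = 2.3229.
m₀ = m_f × 2.3229 = 2,160 × 2.3229 = 5,017.46 kg.

initial mass ≈ 5020 kg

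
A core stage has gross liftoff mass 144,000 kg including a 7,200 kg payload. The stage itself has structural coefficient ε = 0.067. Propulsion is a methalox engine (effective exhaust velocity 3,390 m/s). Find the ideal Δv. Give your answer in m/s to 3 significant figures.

Stage wet mass = m₀ − payload = 144,000 − 7,200 = 136,800 kg.
Stage dry mass = ε × stage wet mass = 0.067 × 136,800 = 9,165.6 kg.
Burnout mass m_f = stage dry + payload = 9,165.6 + 7,200 = 16,365.6 kg.
Rocket equation: Δv = v_e · ln(144,000/16,365.6) = 3390.0 × ln(8.799) = 3390.0 × 2.1746 ≈ 7372 m/s.

Δv ≈ 7370 m/s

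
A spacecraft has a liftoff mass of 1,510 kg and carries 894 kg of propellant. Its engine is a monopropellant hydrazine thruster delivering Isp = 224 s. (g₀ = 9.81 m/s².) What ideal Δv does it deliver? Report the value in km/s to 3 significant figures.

v_e = Isp · g₀ = 224 × 9.81 = 2197.4 m/s.
m_f = m₀ − m_prop = 1,510 − 894 = 616 kg.
By the Tsiolkovsky rocket equation, Δv = v_e · ln(m₀/m_f) = 2197.4 × ln(2.451) = 2197.4 × 0.8966 ≈ 1970.3 m/s.

Δv ≈ 1.97 km/s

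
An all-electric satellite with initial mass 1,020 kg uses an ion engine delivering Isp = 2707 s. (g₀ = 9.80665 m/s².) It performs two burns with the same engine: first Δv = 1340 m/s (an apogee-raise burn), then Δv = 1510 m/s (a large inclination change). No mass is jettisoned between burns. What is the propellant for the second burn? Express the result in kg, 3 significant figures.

propellant for the second burn ≈ 53.6 kg

v_e = Isp · g₀ = 2707 × 9.80665 = 26546.6 m/s.
After the first burn: m = 1020 × exp(−1340/26546.6) = 1020 × 0.95078 = 969.796 kg.
After the second burn: m = 969.796 × exp(−1510/26546.6) = 969.796 × 0.94471 = 916.176 kg.
Second-burn propellant = 969.796 − 916.176 = 53.62 kg.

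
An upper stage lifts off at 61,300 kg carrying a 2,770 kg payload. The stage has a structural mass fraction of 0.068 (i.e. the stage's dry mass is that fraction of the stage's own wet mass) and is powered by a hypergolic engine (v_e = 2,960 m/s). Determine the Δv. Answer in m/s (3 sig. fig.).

Stage wet mass = m₀ − payload = 61,300 − 2,770 = 58,530 kg.
Stage dry mass = ε × stage wet mass = 0.068 × 58,530 = 3,980.04 kg.
Burnout mass m_f = stage dry + payload = 3,980.04 + 2,770 = 6,750.04 kg.
Δv = v_e · ln(61,300/6,750.04) = 2960.0 × ln(9.081) = 2960.0 × 2.2062 ≈ 6530 m/s.

Δv ≈ 6530 m/s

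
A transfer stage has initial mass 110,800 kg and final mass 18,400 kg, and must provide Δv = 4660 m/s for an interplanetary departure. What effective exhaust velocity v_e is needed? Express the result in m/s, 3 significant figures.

v_e ≈ 2600 m/s

ln(m₀/m_f) = ln(110800/18400) = ln(6.022) = 1.7954.
v_e = Δv / ln(m₀/m_f) = 4660 / 1.7954 = 2595.6 m/s.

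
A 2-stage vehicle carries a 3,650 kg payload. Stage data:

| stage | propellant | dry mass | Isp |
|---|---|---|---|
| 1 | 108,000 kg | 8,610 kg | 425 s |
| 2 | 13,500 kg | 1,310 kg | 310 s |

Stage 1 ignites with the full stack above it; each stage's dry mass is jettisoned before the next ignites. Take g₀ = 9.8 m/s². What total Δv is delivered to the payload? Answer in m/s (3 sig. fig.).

Δv ≈ 10700 m/s

Ignition mass of stage 1 = 108,000+8,610 + 13,500+1,310 + 3,650 = 135,070 kg.
Stage 1: m₀ = 135,070 kg, m_f = 135,070 − 108,000 = 27,070 kg; Δv = 425×9.8×ln(4.99) = 4165.0×1.6074 ≈ 6695 m/s.
Stage 2: m₀ = 18,460 kg, m_f = 18,460 − 13,500 = 4,960 kg; Δv = 310×9.8×ln(3.722) = 3038.0×1.3142 ≈ 3993 m/s.
Total Δv = 6695 + 3993 = 10688 m/s.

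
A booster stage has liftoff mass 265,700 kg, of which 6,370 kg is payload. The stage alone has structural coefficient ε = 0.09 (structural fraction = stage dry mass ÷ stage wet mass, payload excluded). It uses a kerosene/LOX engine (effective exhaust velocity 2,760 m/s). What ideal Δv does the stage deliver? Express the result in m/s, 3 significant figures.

Stage wet mass = m₀ − payload = 265,700 − 6,370 = 259,330 kg.
Stage dry mass = ε × stage wet mass = 0.09 × 259,330 = 23,339.7 kg.
Burnout mass m_f = stage dry + payload = 23,339.7 + 6,370 = 29,709.7 kg.
Rocket equation: Δv = v_e · ln(265,700/29,709.7) = 2760.0 × ln(8.943) = 2760.0 × 2.1909 ≈ 6047 m/s.

Δv ≈ 6050 m/s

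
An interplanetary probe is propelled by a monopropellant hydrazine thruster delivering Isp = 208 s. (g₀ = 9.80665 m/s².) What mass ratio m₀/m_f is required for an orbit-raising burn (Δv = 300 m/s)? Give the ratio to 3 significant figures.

v_e = Isp · g₀ = 208 × 9.80665 = 2039.8 m/s.
From the ideal rocket equation, m₀/m_f = exp(Δv / v_e) = exp(300 / 2039.8) = exp(0.1471) = 1.1584.

mass ratio ≈ 1.16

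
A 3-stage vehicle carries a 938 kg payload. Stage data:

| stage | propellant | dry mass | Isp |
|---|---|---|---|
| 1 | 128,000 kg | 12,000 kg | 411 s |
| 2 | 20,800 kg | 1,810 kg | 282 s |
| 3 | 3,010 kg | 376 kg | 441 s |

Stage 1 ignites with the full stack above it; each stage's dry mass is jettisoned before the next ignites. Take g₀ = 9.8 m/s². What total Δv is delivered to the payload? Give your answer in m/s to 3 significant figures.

Ignition mass of stage 1 = 128,000+12,000 + 20,800+1,810 + 3,010+376 + 938 = 166,934 kg.
Stage 1: m₀ = 166,934 kg, m_f = 166,934 − 128,000 = 38,934 kg; Δv = 411×9.8×ln(4.288) = 4027.8×1.4557 ≈ 5863 m/s.
Stage 2: m₀ = 26,934 kg, m_f = 26,934 − 20,800 = 6,134 kg; Δv = 282×9.8×ln(4.391) = 2763.6×1.4795 ≈ 4089 m/s.
Stage 3: m₀ = 4,324 kg, m_f = 4,324 − 3,010 = 1,314 kg; Δv = 441×9.8×ln(3.291) = 4321.8×1.1911 ≈ 5148 m/s.
Total Δv = 5863 + 4089 + 5148 = 15100 m/s.

Δv ≈ 15100 m/s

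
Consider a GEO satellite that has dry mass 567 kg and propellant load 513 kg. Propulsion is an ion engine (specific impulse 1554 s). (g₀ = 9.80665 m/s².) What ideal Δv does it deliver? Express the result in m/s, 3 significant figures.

v_e = Isp · g₀ = 1554 × 9.80665 = 15239.5 m/s.
m₀ = m_dry + m_prop = 567 + 513 = 1,080 kg.
Δv = v_e · ln(m₀/m_f) = 15239.5 × ln(1.905) = 15239.5 × 0.6444 ≈ 9819.7 m/s.

Δv ≈ 9820 m/s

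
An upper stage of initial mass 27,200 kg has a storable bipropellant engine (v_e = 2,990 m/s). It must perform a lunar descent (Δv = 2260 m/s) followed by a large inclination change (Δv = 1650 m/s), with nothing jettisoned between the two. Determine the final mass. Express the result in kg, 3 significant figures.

After the first burn: m = 27200 × exp(−2260/2990.0) = 27200 × 0.46961 = 12,773.4 kg.
After the second burn: m = 12,773.4 × exp(−1650/2990.0) = 12,773.4 × 0.57589 = 7,356.07 kg.

final mass ≈ 7360 kg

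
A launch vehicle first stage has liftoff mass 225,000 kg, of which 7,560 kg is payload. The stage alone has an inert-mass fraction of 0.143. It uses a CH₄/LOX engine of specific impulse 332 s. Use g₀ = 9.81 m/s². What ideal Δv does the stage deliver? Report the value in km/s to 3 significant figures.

Δv ≈ 5.74 km/s

Stage wet mass = m₀ − payload = 225,000 − 7,560 = 217,440 kg.
Stage dry mass = ε × stage wet mass = 0.143 × 217,440 = 31,093.9 kg.
Burnout mass m_f = stage dry + payload = 31,093.9 + 7,560 = 38,653.9 kg.
v_e = Isp · g₀ = 332 × 9.81 = 3256.9 m/s.
Rocket equation: Δv = v_e · ln(225,000/38,653.9) = 3256.9 × ln(5.821) = 3256.9 × 1.7615 ≈ 5737 m/s.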